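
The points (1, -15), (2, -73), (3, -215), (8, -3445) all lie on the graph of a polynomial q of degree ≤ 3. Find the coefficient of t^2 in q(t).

-6

Write q(t) = at^3 + bt^2 + ct + d. Substituting each data point gives a linear system:
  a + b + c + d = -15
  8a + 4b + 2c + d = -73
  27a + 9b + 3c + d = -215
  512a + 64b + 8c + d = -3445
Solving the system yields a = -6, b = -6, c = 2, d = -5.
So q(t) = -6t³ - 6t² + 2t - 5.
The coefficient of t^2 is -6.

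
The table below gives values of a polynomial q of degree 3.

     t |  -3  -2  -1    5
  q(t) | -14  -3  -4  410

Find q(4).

Write q(t) = at^3 + bt^2 + ct + d. Substituting each data point gives a linear system:
  -27a + 9b - 3c + d = -14
  -8a + 4b - 2c + d = -3
  -a + b - c + d = -4
  125a + 25b + 5c + d = 410
Solving the system yields a = 2, b = 6, c = 3, d = -5.
So q(t) = 2t^3 + 6t^2 + 3t - 5.
Then q(4) = 231.

231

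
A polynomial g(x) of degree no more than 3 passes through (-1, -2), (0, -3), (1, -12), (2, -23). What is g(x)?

g(x) = x^3 - 4x^2 - 6x - 3

Using the Lagrange interpolation formula with nodes -1, 0, 1, 2:
  L_0(x) = x(x - 1)(x - 2) / -6
  L_1(x) = (x + 1)(x - 1)(x - 2) / 2
  L_2(x) = (x + 1)x(x - 2) / -2
  L_3(x) = (x + 1)x(x - 1) / 6
Then g(x) = -2·L_0(x) - 3·L_1(x) - 12·L_2(x) - 23·L_3(x).
Expanding and collecting terms gives g(x) = x³ - 4x² - 6x - 3.
Check: g(1) = -12. ✓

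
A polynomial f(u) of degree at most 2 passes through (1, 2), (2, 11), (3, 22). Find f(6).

67

Write f(u) = au^2 + bu + c. Substituting each data point gives a linear system:
  a + b + c = 2
  4a + 2b + c = 11
  9a + 3b + c = 22
Solving the system yields a = 1, b = 6, c = -5.
So f(u) = u² + 6u - 5.
Then f(6) = 67.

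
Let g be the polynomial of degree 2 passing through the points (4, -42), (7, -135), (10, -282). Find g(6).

Write g(u) = au^2 + bu + c. Substituting each data point gives a linear system:
  16a + 4b + c = -42
  49a + 7b + c = -135
  100a + 10b + c = -282
Solving the system yields a = -3, b = 2, c = -2.
So g(u) = -3u² + 2u - 2.
Then g(6) = -98.

-98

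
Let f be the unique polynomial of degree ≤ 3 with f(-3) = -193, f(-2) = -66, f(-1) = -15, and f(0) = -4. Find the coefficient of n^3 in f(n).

Write f(n) = an^3 + bn^2 + cn + d. Substituting each data point gives a linear system:
  -27a + 9b - 3c + d = -193
  -8a + 4b - 2c + d = -66
  -a + b - c + d = -15
  d = -4
Solving the system yields a = 6, b = -2, c = 3, d = -4.
So f(n) = 6n^3 - 2n^2 + 3n - 4.
The leading coefficient is 6.

6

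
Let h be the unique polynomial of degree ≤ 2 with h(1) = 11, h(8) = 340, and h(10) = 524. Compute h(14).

1012

Write h(x) = ax^2 + bx + c. Substituting each data point gives a linear system:
  a + b + c = 11
  64a + 8b + c = 340
  100a + 10b + c = 524
Solving the system yields a = 5, b = 2, c = 4.
So h(x) = 5x² + 2x + 4.
Then h(14) = 1012.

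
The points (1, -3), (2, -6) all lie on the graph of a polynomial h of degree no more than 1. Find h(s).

Using the Lagrange interpolation formula with nodes 1, 2:
  L_0(s) = (s - 2) / -1
  L_1(s) = (s - 1) / 1
Then h(s) = -3·L_0(s) - 6·L_1(s).
Expanding and collecting terms gives h(s) = -3s.
Check: h(2) = -6. ✓

h(s) = -3s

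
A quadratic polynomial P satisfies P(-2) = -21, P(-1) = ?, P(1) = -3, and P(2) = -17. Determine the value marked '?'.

The 3 known points determine the degree-2 polynomial uniquely.
Write P(x) = ax^2 + bx + c. Substituting each data point gives a linear system:
  4a - 2b + c = -21
  a + b + c = -3
  4a + 2b + c = -17
Solving the system yields a = -5, b = 1, c = 1.
So P(x) = -5x^2 + x + 1.
Then P(-1) = -5.

-5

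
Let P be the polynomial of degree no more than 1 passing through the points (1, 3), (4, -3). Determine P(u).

P(u) = -2u + 5

Write P(u) = au + b. Substituting each data point gives a linear system:
  a + b = 3
  4a + b = -3
Solving the system yields a = -2, b = 5.
So P(u) = -2u + 5.
Check: P(4) = -3. ✓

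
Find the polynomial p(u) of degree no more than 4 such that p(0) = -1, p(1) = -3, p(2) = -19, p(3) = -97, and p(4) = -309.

p(u) = -u^4 - 2u^3 + 6u^2 - 5u - 1

Using the Lagrange interpolation formula with nodes 0, 1, 2, 3, 4:
  L_0(u) = (u - 1)(u - 2)(u - 3)(u - 4) / 24
  L_1(u) = u(u - 2)(u - 3)(u - 4) / -6
  L_2(u) = u(u - 1)(u - 3)(u - 4) / 4
  L_3(u) = u(u - 1)(u - 2)(u - 4) / -6
  L_4(u) = u(u - 1)(u - 2)(u - 3) / 24
Then p(u) = -1·L_0(u) - 3·L_1(u) - 19·L_2(u) - 97·L_3(u) - 309·L_4(u).
Expanding and collecting terms gives p(u) = -u^4 - 2u^3 + 6u^2 - 5u - 1.
Check: p(1) = -3. ✓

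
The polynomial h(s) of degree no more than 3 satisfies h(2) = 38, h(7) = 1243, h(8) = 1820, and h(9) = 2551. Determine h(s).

Using the Lagrange interpolation formula with nodes 2, 7, 8, 9:
  L_0(s) = (s - 7)(s - 8)(s - 9) / -210
  L_1(s) = (s - 2)(s - 8)(s - 9) / 10
  L_2(s) = (s - 2)(s - 7)(s - 9) / -6
  L_3(s) = (s - 2)(s - 7)(s - 8) / 14
Then h(s) = 38·L_0(s) + 1243·L_1(s) + 1820·L_2(s) + 2551·L_3(s).
Expanding and collecting terms gives h(s) = 3s³ + 5s² - 5s + 4.
Check: h(2) = 38. ✓

h(s) = 3s^3 + 5s^2 - 5s + 4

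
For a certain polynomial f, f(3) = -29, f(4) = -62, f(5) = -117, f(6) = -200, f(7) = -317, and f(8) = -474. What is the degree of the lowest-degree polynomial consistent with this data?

Forward differences of the values at t = 3, 4, 5, 6, 7, 8:
  f  : -29  -62  -117  -200  -317  -474
  Δ  : -33  -55  -83  -117  -157
  Δ^2: -22  -28  -34  -40
  Δ^3: -6  -6  -6
  Δ^4: 0  0
  Δ^5: 0
The third differences are constant (-6) and nonzero, while all higher differences vanish, so the minimal degree is 3.

3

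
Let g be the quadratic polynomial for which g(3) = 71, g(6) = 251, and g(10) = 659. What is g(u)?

Write g(u) = au^2 + bu + c. Substituting each data point gives a linear system:
  9a + 3b + c = 71
  36a + 6b + c = 251
  100a + 10b + c = 659
Solving the system yields a = 6, b = 6, c = -1.
So g(u) = 6u^2 + 6u - 1.
Check: g(6) = 251. ✓

g(u) = 6u^2 + 6u - 1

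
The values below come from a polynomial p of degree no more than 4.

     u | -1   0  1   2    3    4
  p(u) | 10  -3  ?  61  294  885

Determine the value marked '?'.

0

On equispaced nodes a degree-4 polynomial has vanishing fifth forward difference, so
  - p(-1) + 5·p(0) - 10·p(1) + 10·p(2) - 5·p(3) + p(4) = 0.
Substituting the known values and solving for p(1):
  -10·p(1) = 0
  p(1) = 0.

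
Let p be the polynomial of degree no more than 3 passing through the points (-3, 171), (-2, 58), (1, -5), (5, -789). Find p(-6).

Write p(u) = au^3 + bu^2 + cu + d. Substituting each data point gives a linear system:
  -27a + 9b - 3c + d = 171
  -8a + 4b - 2c + d = 58
  a + b + c + d = -5
  125a + 25b + 5c + d = -789
Solving the system yields a = -6, b = -1, c = -4, d = 6.
So p(u) = -6u^3 - u^2 - 4u + 6.
Then p(-6) = 1290.

1290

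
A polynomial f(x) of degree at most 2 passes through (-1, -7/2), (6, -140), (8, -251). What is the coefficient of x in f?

Write f(x) = ax^2 + bx + c. Substituting each data point gives a linear system:
  a - b + c = -7/2
  36a + 6b + c = -140
  64a + 8b + c = -251
Solving the system yields a = -4, b = 1/2, c = 1.
So f(x) = -4x^2 + (1/2)x + 1.
The coefficient of x is 1/2.

1/2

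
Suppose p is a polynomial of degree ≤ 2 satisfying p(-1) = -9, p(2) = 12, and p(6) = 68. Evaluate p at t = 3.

Write p(t) = at^2 + bt + c. Substituting each data point gives a linear system:
  a - b + c = -9
  4a + 2b + c = 12
  36a + 6b + c = 68
Solving the system yields a = 1, b = 6, c = -4.
So p(t) = t^2 + 6t - 4.
Then p(3) = 23.

23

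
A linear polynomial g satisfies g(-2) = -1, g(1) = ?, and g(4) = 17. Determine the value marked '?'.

8

On equispaced nodes a degree-1 polynomial has vanishing second forward difference, so
  g(-2) - 2·g(1) + g(4) = 0.
Substituting the known values and solving for g(1):
  -2·g(1) = -16
  g(1) = 8.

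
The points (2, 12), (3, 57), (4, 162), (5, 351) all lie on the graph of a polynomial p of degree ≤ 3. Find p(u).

p(u) = 4u^3 - 6u^2 - u + 6

Using the Lagrange interpolation formula with nodes 2, 3, 4, 5:
  L_0(u) = (u - 3)(u - 4)(u - 5) / -6
  L_1(u) = (u - 2)(u - 4)(u - 5) / 2
  L_2(u) = (u - 2)(u - 3)(u - 5) / -2
  L_3(u) = (u - 2)(u - 3)(u - 4) / 6
Then p(u) = 12·L_0(u) + 57·L_1(u) + 162·L_2(u) + 351·L_3(u).
Expanding and collecting terms gives p(u) = 4u^3 - 6u^2 - u + 6.
Check: p(2) = 12. ✓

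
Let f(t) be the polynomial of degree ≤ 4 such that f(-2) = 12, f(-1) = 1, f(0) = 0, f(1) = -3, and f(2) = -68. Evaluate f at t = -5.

-495

Write f(t) = at^4 + bt^3 + ct^2 + dt + e. Substituting each data point gives a linear system:
  16a - 8b + 4c - 2d + e = 12
  a - b + c - d + e = 1
  e = 0
  a + b + c + d + e = -3
  16a + 8b + 4c + 2d + e = -68
Solving the system yields a = -2, b = -6, c = 1, d = 4, e = 0.
So f(t) = -2t^4 - 6t^3 + t^2 + 4t.
Then f(-5) = -495.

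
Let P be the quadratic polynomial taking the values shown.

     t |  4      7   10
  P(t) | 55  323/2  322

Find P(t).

Using the Lagrange interpolation formula with nodes 4, 7, 10:
  L_0(t) = (t - 7)(t - 10) / 18
  L_1(t) = (t - 4)(t - 10) / -9
  L_2(t) = (t - 4)(t - 7) / 18
Then P(t) = 55·L_0(t) + 323/2·L_1(t) + 322·L_2(t).
Expanding and collecting terms gives P(t) = 3t^2 + (5/2)t - 3.
Check: P(7) = 323/2. ✓

P(t) = 3t^2 + (5/2)t - 3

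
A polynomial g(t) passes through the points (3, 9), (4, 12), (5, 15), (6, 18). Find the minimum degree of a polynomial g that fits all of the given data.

1

Forward differences of the values at t = 3, 4, 5, 6:
  g  : 9  12  15  18
  Δ  : 3  3  3
  Δ^2: 0  0
  Δ^3: 0
The first differences are constant (3) and nonzero, while all higher differences vanish, so the minimal degree is 1.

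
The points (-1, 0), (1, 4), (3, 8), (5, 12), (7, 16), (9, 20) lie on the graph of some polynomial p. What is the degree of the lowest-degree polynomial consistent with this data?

1

Forward differences of the values at x = -1, 1, 3, 5, 7, 9:
  p  : 0  4  8  12  16  20
  Δ  : 4  4  4  4  4
  Δ^2: 0  0  0  0
  Δ^3: 0  0  0
  Δ^4: 0  0
  Δ^5: 0
The first differences are constant (4) and nonzero, while all higher differences vanish, so the minimal degree is 1.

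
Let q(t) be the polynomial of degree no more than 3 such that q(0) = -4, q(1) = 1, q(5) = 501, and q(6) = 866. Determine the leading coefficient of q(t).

Write q(t) = at^3 + bt^2 + ct + d. Substituting each data point gives a linear system:
  d = -4
  a + b + c + d = 1
  125a + 25b + 5c + d = 501
  216a + 36b + 6c + d = 866
Solving the system yields a = 4, b = 0, c = 1, d = -4.
So q(t) = 4t^3 + t - 4.
The leading coefficient is 4.

4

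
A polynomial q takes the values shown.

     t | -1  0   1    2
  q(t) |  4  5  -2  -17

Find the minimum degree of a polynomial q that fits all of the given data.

2

Forward differences of the values at t = -1, 0, 1, 2:
  q  : 4  5  -2  -17
  Δ  : 1  -7  -15
  Δ^2: -8  -8
  Δ^3: 0
The second differences are constant (-8) and nonzero, while all higher differences vanish, so the minimal degree is 2.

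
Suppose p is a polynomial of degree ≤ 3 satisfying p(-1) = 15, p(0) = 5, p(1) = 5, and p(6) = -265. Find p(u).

Write p(u) = au^3 + bu^2 + cu + d. Substituting each data point gives a linear system:
  -a + b - c + d = 15
  d = 5
  a + b + c + d = 5
  216a + 36b + 6c + d = -265
Solving the system yields a = -2, b = 5, c = -3, d = 5.
So p(u) = -2u³ + 5u² - 3u + 5.
Check: p(-1) = 15. ✓

p(u) = -2u^3 + 5u^2 - 3u + 5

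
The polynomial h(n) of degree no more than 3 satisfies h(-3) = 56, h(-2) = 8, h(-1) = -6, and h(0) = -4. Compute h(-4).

156

Write h(n) = an^3 + bn^2 + cn + d. Substituting each data point gives a linear system:
  -27a + 9b - 3c + d = 56
  -8a + 4b - 2c + d = 8
  -a + b - c + d = -6
  d = -4
Solving the system yields a = -3, b = -1, c = 4, d = -4.
So h(n) = -3n³ - n² + 4n - 4.
Then h(-4) = 156.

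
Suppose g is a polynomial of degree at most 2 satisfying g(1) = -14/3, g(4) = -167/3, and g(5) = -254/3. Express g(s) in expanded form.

g(s) = -3s^2 - 2s + 1/3

Write g(s) = as^2 + bs + c. Substituting each data point gives a linear system:
  a + b + c = -14/3
  16a + 4b + c = -167/3
  25a + 5b + c = -254/3
Solving the system yields a = -3, b = -2, c = 1/3.
So g(s) = -3s² - 2s + 1/3.
Check: g(4) = -167/3. ✓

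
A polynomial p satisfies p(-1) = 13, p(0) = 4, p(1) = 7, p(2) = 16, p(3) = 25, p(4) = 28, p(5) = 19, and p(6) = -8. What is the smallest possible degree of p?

Forward differences of the values at u = -1, 0, 1, 2, 3, 4, 5, 6:
  p  : 13  4  7  16  25  28  19  -8
  Δ  : -9  3  9  9  3  -9  -27
  Δ^2: 12  6  0  -6  -12  -18
  Δ^3: -6  -6  -6  -6  -6
  Δ^4: 0  0  0  0
  Δ^5: 0  0  0
  Δ^6: 0  0
  Δ^7: 0
The third differences are constant (-6) and nonzero, while all higher differences vanish, so the minimal degree is 3.

3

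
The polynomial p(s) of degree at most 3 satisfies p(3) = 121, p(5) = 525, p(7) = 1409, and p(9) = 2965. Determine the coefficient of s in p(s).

Write p(s) = as^3 + bs^2 + cs + d. Substituting each data point gives a linear system:
  27a + 9b + 3c + d = 121
  125a + 25b + 5c + d = 525
  343a + 49b + 7c + d = 1409
  729a + 81b + 9c + d = 2965
Solving the system yields a = 4, b = 0, c = 6, d = -5.
So p(s) = 4s^3 + 6s - 5.
The coefficient of s is 6.

6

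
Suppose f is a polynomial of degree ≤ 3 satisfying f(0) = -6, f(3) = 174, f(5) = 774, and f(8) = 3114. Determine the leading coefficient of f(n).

Write f(n) = an^3 + bn^2 + cn + d. Substituting each data point gives a linear system:
  d = -6
  27a + 9b + 3c + d = 174
  125a + 25b + 5c + d = 774
  512a + 64b + 8c + d = 3114
Solving the system yields a = 6, b = 0, c = 6, d = -6.
So f(n) = 6n³ + 6n - 6.
The leading coefficient is 6.

6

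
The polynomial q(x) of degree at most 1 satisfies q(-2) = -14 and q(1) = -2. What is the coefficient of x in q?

4

Write q(x) = ax + b. Substituting each data point gives a linear system:
  -2a + b = -14
  a + b = -2
Solving the system yields a = 4, b = -6.
So q(x) = 4x - 6.
The leading coefficient is 4.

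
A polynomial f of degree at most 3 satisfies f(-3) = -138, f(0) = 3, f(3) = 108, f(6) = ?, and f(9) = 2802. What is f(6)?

825

The 4 known points determine the degree-3 polynomial uniquely.
Write f(u) = au^3 + bu^2 + cu + d. Substituting each data point gives a linear system:
  -27a + 9b - 3c + d = -138
  d = 3
  27a + 9b + 3c + d = 108
  729a + 81b + 9c + d = 2802
Solving the system yields a = 4, b = -2, c = 5, d = 3.
So f(u) = 4u^3 - 2u^2 + 5u + 3.
Then f(6) = 825.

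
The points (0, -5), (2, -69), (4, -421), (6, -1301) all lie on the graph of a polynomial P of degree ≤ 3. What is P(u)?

P(u) = -5u^3 - 6u^2 - 5

Write P(u) = au^3 + bu^2 + cu + d. Substituting each data point gives a linear system:
  d = -5
  8a + 4b + 2c + d = -69
  64a + 16b + 4c + d = -421
  216a + 36b + 6c + d = -1301
Solving the system yields a = -5, b = -6, c = 0, d = -5.
So P(u) = -5u^3 - 6u^2 - 5.
Check: P(0) = -5. ✓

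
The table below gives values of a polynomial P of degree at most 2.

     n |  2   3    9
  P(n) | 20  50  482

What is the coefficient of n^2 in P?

Write P(n) = an^2 + bn + c. Substituting each data point gives a linear system:
  4a + 2b + c = 20
  9a + 3b + c = 50
  81a + 9b + c = 482
Solving the system yields a = 6, b = 0, c = -4.
So P(n) = 6n^2 - 4.
The leading coefficient is 6.

6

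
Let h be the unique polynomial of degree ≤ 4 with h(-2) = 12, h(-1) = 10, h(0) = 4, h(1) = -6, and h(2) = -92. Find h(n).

h(n) = -3n^4 - 6n^3 + n^2 - 2n + 4

Write h(n) = an^4 + bn^3 + cn^2 + dn + e. Substituting each data point gives a linear system:
  16a - 8b + 4c - 2d + e = 12
  a - b + c - d + e = 10
  e = 4
  a + b + c + d + e = -6
  16a + 8b + 4c + 2d + e = -92
Solving the system yields a = -3, b = -6, c = 1, d = -2, e = 4.
So h(n) = -3n^4 - 6n^3 + n^2 - 2n + 4.
Check: h(1) = -6. ✓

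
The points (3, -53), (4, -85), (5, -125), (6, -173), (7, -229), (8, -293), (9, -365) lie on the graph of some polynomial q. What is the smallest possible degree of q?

2

Forward differences of the values at t = 3, 4, 5, 6, 7, 8, 9:
  q  : -53  -85  -125  -173  -229  -293  -365
  Δ  : -32  -40  -48  -56  -64  -72
  Δ^2: -8  -8  -8  -8  -8
  Δ^3: 0  0  0  0
  Δ^4: 0  0  0
  Δ^5: 0  0
  Δ^6: 0
The second differences are constant (-8) and nonzero, while all higher differences vanish, so the minimal degree is 2.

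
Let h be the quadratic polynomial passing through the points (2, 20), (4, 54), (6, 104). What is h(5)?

Write h(x) = ax^2 + bx + c. Substituting each data point gives a linear system:
  4a + 2b + c = 20
  16a + 4b + c = 54
  36a + 6b + c = 104
Solving the system yields a = 2, b = 5, c = 2.
So h(x) = 2x^2 + 5x + 2.
Then h(5) = 77.

77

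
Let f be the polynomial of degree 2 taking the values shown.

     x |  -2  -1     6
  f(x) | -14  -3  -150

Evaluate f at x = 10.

Using the Lagrange interpolation formula with nodes -2, -1, 6:
  L_0(x) = (x + 1)(x - 6) / 8
  L_1(x) = (x + 2)(x - 6) / -7
  L_2(x) = (x + 2)(x + 1) / 56
Then f(x) = -14·L_0(x) - 3·L_1(x) - 150·L_2(x).
Expanding and collecting terms gives f(x) = -4x^2 - x.
Evaluating at x = 10: f(10) = -410.

-410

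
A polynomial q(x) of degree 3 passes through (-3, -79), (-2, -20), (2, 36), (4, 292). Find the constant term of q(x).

-4

Write q(x) = ax^3 + bx^2 + cx + d. Substituting each data point gives a linear system:
  -27a + 9b - 3c + d = -79
  -8a + 4b - 2c + d = -20
  8a + 4b + 2c + d = 36
  64a + 16b + 4c + d = 292
Solving the system yields a = 4, b = 3, c = -2, d = -4.
So q(x) = 4x^3 + 3x^2 - 2x - 4.
The constant term is -4.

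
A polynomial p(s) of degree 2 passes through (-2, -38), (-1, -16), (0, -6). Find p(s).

p(s) = -6s^2 + 4s - 6

Write p(s) = as^2 + bs + c. Substituting each data point gives a linear system:
  4a - 2b + c = -38
  a - b + c = -16
  c = -6
Solving the system yields a = -6, b = 4, c = -6.
So p(s) = -6s² + 4s - 6.
Check: p(-1) = -16. ✓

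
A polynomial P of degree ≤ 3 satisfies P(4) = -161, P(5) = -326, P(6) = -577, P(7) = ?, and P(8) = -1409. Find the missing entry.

The 4 known points determine the degree-3 polynomial uniquely.
Write P(n) = an^3 + bn^2 + cn + d. Substituting each data point gives a linear system:
  64a + 16b + 4c + d = -161
  125a + 25b + 5c + d = -326
  216a + 36b + 6c + d = -577
  512a + 64b + 8c + d = -1409
Solving the system yields a = -3, b = 2, c = 0, d = -1.
So P(n) = -3n³ + 2n² - 1.
Then P(7) = -932.

-932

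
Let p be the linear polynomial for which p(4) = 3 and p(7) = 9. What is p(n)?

p(n) = 2n - 5

Using the Lagrange interpolation formula with nodes 4, 7:
  L_0(n) = (n - 7) / -3
  L_1(n) = (n - 4) / 3
Then p(n) = 3·L_0(n) + 9·L_1(n).
Expanding and collecting terms gives p(n) = 2n - 5.
Check: p(7) = 9. ✓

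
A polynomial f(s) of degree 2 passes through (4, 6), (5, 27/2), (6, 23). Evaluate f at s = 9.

Using the Lagrange interpolation formula with nodes 4, 5, 6:
  L_0(s) = (s - 5)(s - 6) / 2
  L_1(s) = (s - 4)(s - 6) / -1
  L_2(s) = (s - 4)(s - 5) / 2
Then f(s) = 6·L_0(s) + 27/2·L_1(s) + 23·L_2(s).
Expanding and collecting terms gives f(s) = s^2 - (3/2)s - 4.
Evaluating at s = 9: f(9) = 127/2.

127/2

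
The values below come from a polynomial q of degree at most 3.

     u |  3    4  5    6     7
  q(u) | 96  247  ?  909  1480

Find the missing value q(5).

508

On equispaced nodes a degree-3 polynomial has vanishing fourth forward difference, so
  q(3) - 4·q(4) + 6·q(5) - 4·q(6) + q(7) = 0.
Substituting the known values and solving for q(5):
  6·q(5) = 3048
  q(5) = 508.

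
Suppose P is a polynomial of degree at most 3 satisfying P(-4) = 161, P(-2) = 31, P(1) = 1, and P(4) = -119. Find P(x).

P(x) = -2x^3 + x^2 - 3x + 5

Write P(x) = ax^3 + bx^2 + cx + d. Substituting each data point gives a linear system:
  -64a + 16b - 4c + d = 161
  -8a + 4b - 2c + d = 31
  a + b + c + d = 1
  64a + 16b + 4c + d = -119
Solving the system yields a = -2, b = 1, c = -3, d = 5.
So P(x) = -2x³ + x² - 3x + 5.
Check: P(1) = 1. ✓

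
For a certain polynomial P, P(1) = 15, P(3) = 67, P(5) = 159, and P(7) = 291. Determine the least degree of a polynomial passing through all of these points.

2

Forward differences of the values at n = 1, 3, 5, 7:
  P  : 15  67  159  291
  Δ  : 52  92  132
  Δ^2: 40  40
  Δ^3: 0
The second differences are constant (40) and nonzero, while all higher differences vanish, so the minimal degree is 2.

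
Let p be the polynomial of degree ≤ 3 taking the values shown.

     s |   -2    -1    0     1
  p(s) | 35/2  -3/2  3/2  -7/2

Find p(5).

Using the Lagrange interpolation formula with nodes -2, -1, 0, 1:
  L_0(s) = (s + 1)s(s - 1) / -6
  L_1(s) = (s + 2)s(s - 1) / 2
  L_2(s) = (s + 2)(s + 1)(s - 1) / -2
  L_3(s) = (s + 2)(s + 1)s / 6
Then p(s) = 35/2·L_0(s) - 3/2·L_1(s) + 3/2·L_2(s) - 7/2·L_3(s).
Expanding and collecting terms gives p(s) = -5s^3 - 4s^2 + 4s + 3/2.
Evaluating at s = 5: p(5) = -1407/2.

-1407/2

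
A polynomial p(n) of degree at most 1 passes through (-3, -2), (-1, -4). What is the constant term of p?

Write p(n) = an + b. Substituting each data point gives a linear system:
  -3a + b = -2
  -a + b = -4
Solving the system yields a = -1, b = -5.
So p(n) = -n - 5.
The constant term is -5.

-5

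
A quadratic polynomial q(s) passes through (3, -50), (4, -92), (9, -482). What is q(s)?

q(s) = -6s^2 + 4

Write q(s) = as^2 + bs + c. Substituting each data point gives a linear system:
  9a + 3b + c = -50
  16a + 4b + c = -92
  81a + 9b + c = -482
Solving the system yields a = -6, b = 0, c = 4.
So q(s) = -6s^2 + 4.
Check: q(3) = -50. ✓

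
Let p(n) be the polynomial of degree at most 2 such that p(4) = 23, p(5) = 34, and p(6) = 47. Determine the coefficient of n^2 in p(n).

1

Write p(n) = an^2 + bn + c. Substituting each data point gives a linear system:
  16a + 4b + c = 23
  25a + 5b + c = 34
  36a + 6b + c = 47
Solving the system yields a = 1, b = 2, c = -1.
So p(n) = n^2 + 2n - 1.
The leading coefficient is 1.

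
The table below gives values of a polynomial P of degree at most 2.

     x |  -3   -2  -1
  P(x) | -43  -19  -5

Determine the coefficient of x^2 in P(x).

Write P(x) = ax^2 + bx + c. Substituting each data point gives a linear system:
  9a - 3b + c = -43
  4a - 2b + c = -19
  a - b + c = -5
Solving the system yields a = -5, b = -1, c = -1.
So P(x) = -5x^2 - x - 1.
The leading coefficient is -5.

-5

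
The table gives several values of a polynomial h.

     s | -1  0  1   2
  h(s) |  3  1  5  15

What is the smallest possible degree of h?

2

Forward differences of the values at s = -1, 0, 1, 2:
  h  : 3  1  5  15
  Δ  : -2  4  10
  Δ^2: 6  6
  Δ^3: 0
The second differences are constant (6) and nonzero, while all higher differences vanish, so the minimal degree is 2.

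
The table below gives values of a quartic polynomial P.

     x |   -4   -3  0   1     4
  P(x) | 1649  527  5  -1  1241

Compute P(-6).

Write P(x) = ax^4 + bx^3 + cx^2 + dx + e. Substituting each data point gives a linear system:
  256a - 64b + 16c - 4d + e = 1649
  81a - 27b + 9c - 3d + e = 527
  e = 5
  a + b + c + d + e = -1
  256a + 64b + 16c + 4d + e = 1241
Solving the system yields a = 6, b = -3, c = -6, d = -3, e = 5.
So P(x) = 6x^4 - 3x^3 - 6x^2 - 3x + 5.
Then P(-6) = 8231.

8231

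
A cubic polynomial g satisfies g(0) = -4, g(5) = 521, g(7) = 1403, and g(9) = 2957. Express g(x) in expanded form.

g(x) = 4x^3 + 5x - 4

Using the Lagrange interpolation formula with nodes 0, 5, 7, 9:
  L_0(x) = (x - 5)(x - 7)(x - 9) / -315
  L_1(x) = x(x - 7)(x - 9) / 40
  L_2(x) = x(x - 5)(x - 9) / -28
  L_3(x) = x(x - 5)(x - 7) / 72
Then g(x) = -4·L_0(x) + 521·L_1(x) + 1403·L_2(x) + 2957·L_3(x).
Expanding and collecting terms gives g(x) = 4x^3 + 5x - 4.
Check: g(0) = -4. ✓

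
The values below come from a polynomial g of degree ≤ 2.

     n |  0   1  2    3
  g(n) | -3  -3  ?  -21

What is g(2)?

The 3 known points determine the degree-2 polynomial uniquely.
Write g(n) = an^2 + bn + c. Substituting each data point gives a linear system:
  c = -3
  a + b + c = -3
  9a + 3b + c = -21
Solving the system yields a = -3, b = 3, c = -3.
So g(n) = -3n^2 + 3n - 3.
Then g(2) = -9.

-9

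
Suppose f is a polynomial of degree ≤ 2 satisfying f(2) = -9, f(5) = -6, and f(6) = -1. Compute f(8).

15

Using the Lagrange interpolation formula with nodes 2, 5, 6:
  L_0(n) = (n - 5)(n - 6) / 12
  L_1(n) = (n - 2)(n - 6) / -3
  L_2(n) = (n - 2)(n - 5) / 4
Then f(n) = -9·L_0(n) - 6·L_1(n) - 1·L_2(n).
Expanding and collecting terms gives f(n) = n^2 - 6n - 1.
Evaluating at n = 8: f(8) = 15.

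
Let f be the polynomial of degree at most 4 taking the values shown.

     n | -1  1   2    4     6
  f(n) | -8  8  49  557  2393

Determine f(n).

Using the Lagrange interpolation formula with nodes -1, 1, 2, 4, 6:
  L_0(n) = (n - 1)(n - 2)(n - 4)(n - 6) / 210
  L_1(n) = (n + 1)(n - 2)(n - 4)(n - 6) / -30
  L_2(n) = (n + 1)(n - 1)(n - 4)(n - 6) / 24
  L_3(n) = (n + 1)(n - 1)(n - 2)(n - 6) / -60
  L_4(n) = (n + 1)(n - 1)(n - 2)(n - 4) / 280
Then f(n) = -8·L_0(n) + 8·L_1(n) + 49·L_2(n) + 557·L_3(n) + 2393·L_4(n).
Expanding and collecting terms gives f(n) = n⁴ + 6n³ - 6n² + 2n + 5.
Check: f(6) = 2393. ✓

f(n) = n^4 + 6n^3 - 6n^2 + 2n + 5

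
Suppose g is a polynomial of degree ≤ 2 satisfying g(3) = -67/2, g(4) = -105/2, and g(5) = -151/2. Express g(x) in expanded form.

g(x) = -2x^2 - 5x - 1/2

Using the Lagrange interpolation formula with nodes 3, 4, 5:
  L_0(x) = (x - 4)(x - 5) / 2
  L_1(x) = (x - 3)(x - 5) / -1
  L_2(x) = (x - 3)(x - 4) / 2
Then g(x) = -67/2·L_0(x) - 105/2·L_1(x) - 151/2·L_2(x).
Expanding and collecting terms gives g(x) = -2x^2 - 5x - 1/2.
Check: g(3) = -67/2. ✓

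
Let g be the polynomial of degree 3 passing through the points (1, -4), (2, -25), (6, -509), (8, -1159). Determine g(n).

g(n) = -2n^3 - 2n^2 - n + 1

Write g(n) = an^3 + bn^2 + cn + d. Substituting each data point gives a linear system:
  a + b + c + d = -4
  8a + 4b + 2c + d = -25
  216a + 36b + 6c + d = -509
  512a + 64b + 8c + d = -1159
Solving the system yields a = -2, b = -2, c = -1, d = 1.
So g(n) = -2n³ - 2n² - n + 1.
Check: g(8) = -1159. ✓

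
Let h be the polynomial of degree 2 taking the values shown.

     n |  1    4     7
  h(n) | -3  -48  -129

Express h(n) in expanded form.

Write h(n) = an^2 + bn + c. Substituting each data point gives a linear system:
  a + b + c = -3
  16a + 4b + c = -48
  49a + 7b + c = -129
Solving the system yields a = -2, b = -5, c = 4.
So h(n) = -2n^2 - 5n + 4.
Check: h(1) = -3. ✓

h(n) = -2n^2 - 5n + 4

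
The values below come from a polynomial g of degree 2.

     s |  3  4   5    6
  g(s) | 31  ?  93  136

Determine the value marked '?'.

The 3 known points determine the degree-2 polynomial uniquely.
Write g(s) = as^2 + bs + c. Substituting each data point gives a linear system:
  9a + 3b + c = 31
  25a + 5b + c = 93
  36a + 6b + c = 136
Solving the system yields a = 4, b = -1, c = -2.
So g(s) = 4s^2 - s - 2.
Then g(4) = 58.

58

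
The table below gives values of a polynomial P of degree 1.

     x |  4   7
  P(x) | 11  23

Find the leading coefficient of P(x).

Write P(x) = ax + b. Substituting each data point gives a linear system:
  4a + b = 11
  7a + b = 23
Solving the system yields a = 4, b = -5.
So P(x) = 4x - 5.
The leading coefficient is 4.

4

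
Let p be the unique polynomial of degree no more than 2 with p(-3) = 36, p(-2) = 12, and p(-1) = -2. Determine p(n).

p(n) = 5n^2 + n - 6

Write p(n) = an^2 + bn + c. Substituting each data point gives a linear system:
  9a - 3b + c = 36
  4a - 2b + c = 12
  a - b + c = -2
Solving the system yields a = 5, b = 1, c = -6.
So p(n) = 5n² + n - 6.
Check: p(-2) = 12. ✓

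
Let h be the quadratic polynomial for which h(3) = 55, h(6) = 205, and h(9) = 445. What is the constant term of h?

-5

Write h(x) = ax^2 + bx + c. Substituting each data point gives a linear system:
  9a + 3b + c = 55
  36a + 6b + c = 205
  81a + 9b + c = 445
Solving the system yields a = 5, b = 5, c = -5.
So h(x) = 5x^2 + 5x - 5.
The constant term is -5.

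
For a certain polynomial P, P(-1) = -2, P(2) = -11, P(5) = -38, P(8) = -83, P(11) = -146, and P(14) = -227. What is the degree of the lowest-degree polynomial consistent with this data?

2

Forward differences of the values at u = -1, 2, 5, 8, 11, 14:
  P  : -2  -11  -38  -83  -146  -227
  Δ  : -9  -27  -45  -63  -81
  Δ^2: -18  -18  -18  -18
  Δ^3: 0  0  0
  Δ^4: 0  0
  Δ^5: 0
The second differences are constant (-18) and nonzero, while all higher differences vanish, so the minimal degree is 2.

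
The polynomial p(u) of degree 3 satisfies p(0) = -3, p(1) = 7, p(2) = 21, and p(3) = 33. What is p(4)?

37

Using the Lagrange interpolation formula with nodes 0, 1, 2, 3:
  L_0(u) = (u - 1)(u - 2)(u - 3) / -6
  L_1(u) = u(u - 2)(u - 3) / 2
  L_2(u) = u(u - 1)(u - 3) / -2
  L_3(u) = u(u - 1)(u - 2) / 6
Then p(u) = -3·L_0(u) + 7·L_1(u) + 21·L_2(u) + 33·L_3(u).
Expanding and collecting terms gives p(u) = -u^3 + 5u^2 + 6u - 3.
Evaluating at u = 4: p(4) = 37.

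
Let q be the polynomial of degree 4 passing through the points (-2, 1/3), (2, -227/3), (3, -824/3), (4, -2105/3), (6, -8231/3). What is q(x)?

Write q(x) = ax^4 + bx^3 + cx^2 + dx + e. Substituting each data point gives a linear system:
  16a - 8b + 4c - 2d + e = 1/3
  16a + 8b + 4c + 2d + e = -227/3
  81a + 27b + 9c + 3d + e = -824/3
  256a + 64b + 16c + 4d + e = -2105/3
  1296a + 216b + 36c + 6d + e = -8231/3
Solving the system yields a = -1, b = -6, c = -5, d = 5, e = -5/3.
So q(x) = -x^4 - 6x^3 - 5x^2 + 5x - 5/3.
Check: q(3) = -824/3. ✓

q(x) = -x^4 - 6x^3 - 5x^2 + 5x - 5/3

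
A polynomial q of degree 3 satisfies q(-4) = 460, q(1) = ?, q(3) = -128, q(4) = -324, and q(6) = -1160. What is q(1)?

The 4 known points determine the degree-3 polynomial uniquely.
Write q(u) = au^3 + bu^2 + cu + d. Substituting each data point gives a linear system:
  -64a + 16b - 4c + d = 460
  27a + 9b + 3c + d = -128
  64a + 16b + 4c + d = -324
  216a + 36b + 6c + d = -1160
Solving the system yields a = -6, b = 4, c = -2, d = 4.
So q(u) = -6u^3 + 4u^2 - 2u + 4.
Then q(1) = 0.

0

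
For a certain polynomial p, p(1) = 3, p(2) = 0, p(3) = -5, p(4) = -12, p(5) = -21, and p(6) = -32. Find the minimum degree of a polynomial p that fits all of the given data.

Forward differences of the values at t = 1, 2, 3, 4, 5, 6:
  p  : 3  0  -5  -12  -21  -32
  Δ  : -3  -5  -7  -9  -11
  Δ^2: -2  -2  -2  -2
  Δ^3: 0  0  0
  Δ^4: 0  0
  Δ^5: 0
The second differences are constant (-2) and nonzero, while all higher differences vanish, so the minimal degree is 2.

2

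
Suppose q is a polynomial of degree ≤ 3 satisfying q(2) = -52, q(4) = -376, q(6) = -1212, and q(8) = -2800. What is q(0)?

0

Forward differences of the values at u = 2, 4, 6, 8:
  q  : -52  -376  -1212  -2800
  Δ  : -324  -836  -1588
  Δ^2: -512  -752
  Δ^3: -240
The third differences are constant, confirming degree 3.
Interpolating (Newton forward form) and evaluating at u = 0 gives q(0) = 0.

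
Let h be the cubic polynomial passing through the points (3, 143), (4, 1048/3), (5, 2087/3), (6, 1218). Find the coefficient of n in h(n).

Write h(n) = an^3 + bn^2 + cn + d. Substituting each data point gives a linear system:
  27a + 9b + 3c + d = 143
  64a + 16b + 4c + d = 1048/3
  125a + 25b + 5c + d = 2087/3
  216a + 36b + 6c + d = 1218
Solving the system yields a = 6, b = -2, c = -5/3, d = 4.
So h(n) = 6n^3 - 2n^2 - (5/3)n + 4.
The coefficient of n is -5/3.

-5/3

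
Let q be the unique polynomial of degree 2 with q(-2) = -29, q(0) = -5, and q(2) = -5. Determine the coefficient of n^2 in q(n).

Write q(n) = an^2 + bn + c. Substituting each data point gives a linear system:
  4a - 2b + c = -29
  c = -5
  4a + 2b + c = -5
Solving the system yields a = -3, b = 6, c = -5.
So q(n) = -3n^2 + 6n - 5.
The leading coefficient is -3.

-3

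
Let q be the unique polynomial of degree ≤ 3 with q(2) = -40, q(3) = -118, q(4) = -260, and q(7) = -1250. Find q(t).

Write q(t) = at^3 + bt^2 + ct + d. Substituting each data point gives a linear system:
  8a + 4b + 2c + d = -40
  27a + 9b + 3c + d = -118
  64a + 16b + 4c + d = -260
  343a + 49b + 7c + d = -1250
Solving the system yields a = -3, b = -5, c = 4, d = -4.
So q(t) = -3t³ - 5t² + 4t - 4.
Check: q(3) = -118. ✓

q(t) = -3t^3 - 5t^2 + 4t - 4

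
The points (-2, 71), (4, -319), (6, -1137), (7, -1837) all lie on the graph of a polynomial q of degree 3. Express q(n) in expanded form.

Write q(n) = an^3 + bn^2 + cn + d. Substituting each data point gives a linear system:
  -8a + 4b - 2c + d = 71
  64a + 16b + 4c + d = -319
  216a + 36b + 6c + d = -1137
  343a + 49b + 7c + d = -1837
Solving the system yields a = -6, b = 5, c = -3, d = -3.
So q(n) = -6n³ + 5n² - 3n - 3.
Check: q(4) = -319. ✓

q(n) = -6n^3 + 5n^2 - 3n - 3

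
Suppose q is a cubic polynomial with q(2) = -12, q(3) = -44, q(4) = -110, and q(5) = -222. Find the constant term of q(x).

-2

Write q(x) = ax^3 + bx^2 + cx + d. Substituting each data point gives a linear system:
  8a + 4b + 2c + d = -12
  27a + 9b + 3c + d = -44
  64a + 16b + 4c + d = -110
  125a + 25b + 5c + d = -222
Solving the system yields a = -2, b = 1, c = 1, d = -2.
So q(x) = -2x^3 + x^2 + x - 2.
The constant term is -2.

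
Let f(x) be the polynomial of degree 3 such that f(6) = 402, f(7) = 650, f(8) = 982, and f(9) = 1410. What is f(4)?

110

Using the Lagrange interpolation formula with nodes 6, 7, 8, 9:
  L_0(x) = (x - 7)(x - 8)(x - 9) / -6
  L_1(x) = (x - 6)(x - 8)(x - 9) / 2
  L_2(x) = (x - 6)(x - 7)(x - 9) / -2
  L_3(x) = (x - 6)(x - 7)(x - 8) / 6
Then f(x) = 402·L_0(x) + 650·L_1(x) + 982·L_2(x) + 1410·L_3(x).
Expanding and collecting terms gives f(x) = 2x³ - 6x + 6.
Evaluating at x = 4: f(4) = 110.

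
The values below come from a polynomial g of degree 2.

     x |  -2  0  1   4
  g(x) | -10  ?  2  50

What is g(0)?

The 3 known points determine the degree-2 polynomial uniquely.
Write g(x) = ax^2 + bx + c. Substituting each data point gives a linear system:
  4a - 2b + c = -10
  a + b + c = 2
  16a + 4b + c = 50
Solving the system yields a = 2, b = 6, c = -6.
So g(x) = 2x² + 6x - 6.
Then g(0) = -6.

-6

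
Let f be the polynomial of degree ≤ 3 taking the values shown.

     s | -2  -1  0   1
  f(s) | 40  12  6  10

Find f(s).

Write f(s) = as^3 + bs^2 + cs + d. Substituting each data point gives a linear system:
  -8a + 4b - 2c + d = 40
  -a + b - c + d = 12
  d = 6
  a + b + c + d = 10
Solving the system yields a = -2, b = 5, c = 1, d = 6.
So f(s) = -2s^3 + 5s^2 + s + 6.
Check: f(-2) = 40. ✓

f(s) = -2s^3 + 5s^2 + s + 6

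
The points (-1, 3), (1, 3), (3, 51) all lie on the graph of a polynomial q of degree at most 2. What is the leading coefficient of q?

6

Write q(x) = ax^2 + bx + c. Substituting each data point gives a linear system:
  a - b + c = 3
  a + b + c = 3
  9a + 3b + c = 51
Solving the system yields a = 6, b = 0, c = -3.
So q(x) = 6x² - 3.
The leading coefficient is 6.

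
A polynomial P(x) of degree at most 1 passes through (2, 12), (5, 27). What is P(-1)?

-3

Write P(x) = ax + b. Substituting each data point gives a linear system:
  2a + b = 12
  5a + b = 27
Solving the system yields a = 5, b = 2.
So P(x) = 5x + 2.
Then P(-1) = -3.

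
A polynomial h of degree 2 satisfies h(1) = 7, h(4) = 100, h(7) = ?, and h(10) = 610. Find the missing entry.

On equispaced nodes a degree-2 polynomial has vanishing third forward difference, so
  - h(1) + 3·h(4) - 3·h(7) + h(10) = 0.
Substituting the known values and solving for h(7):
  -3·h(7) = -903
  h(7) = 301.

301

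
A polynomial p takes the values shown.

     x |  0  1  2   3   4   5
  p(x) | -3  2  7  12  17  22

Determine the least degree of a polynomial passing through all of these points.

Forward differences of the values at x = 0, 1, 2, 3, 4, 5:
  p  : -3  2  7  12  17  22
  Δ  : 5  5  5  5  5
  Δ^2: 0  0  0  0
  Δ^3: 0  0  0
  Δ^4: 0  0
  Δ^5: 0
The first differences are constant (5) and nonzero, while all higher differences vanish, so the minimal degree is 1.

1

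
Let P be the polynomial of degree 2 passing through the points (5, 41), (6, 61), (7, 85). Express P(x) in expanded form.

Write P(x) = ax^2 + bx + c. Substituting each data point gives a linear system:
  25a + 5b + c = 41
  36a + 6b + c = 61
  49a + 7b + c = 85
Solving the system yields a = 2, b = -2, c = 1.
So P(x) = 2x² - 2x + 1.
Check: P(7) = 85. ✓

P(x) = 2x^2 - 2x + 1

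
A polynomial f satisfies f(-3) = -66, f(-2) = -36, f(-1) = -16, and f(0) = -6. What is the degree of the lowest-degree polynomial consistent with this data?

Forward differences of the values at x = -3, -2, -1, 0:
  f  : -66  -36  -16  -6
  Δ  : 30  20  10
  Δ^2: -10  -10
  Δ^3: 0
The second differences are constant (-10) and nonzero, while all higher differences vanish, so the minimal degree is 2.

2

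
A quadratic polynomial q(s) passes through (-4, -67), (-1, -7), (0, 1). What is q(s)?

Write q(s) = as^2 + bs + c. Substituting each data point gives a linear system:
  16a - 4b + c = -67
  a - b + c = -7
  c = 1
Solving the system yields a = -3, b = 5, c = 1.
So q(s) = -3s^2 + 5s + 1.
Check: q(0) = 1. ✓

q(s) = -3s^2 + 5s + 1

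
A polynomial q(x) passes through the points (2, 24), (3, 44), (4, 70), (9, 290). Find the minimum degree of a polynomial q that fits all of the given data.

2

Divided differences on the nodes 2, 3, 4, 9:
  order 0: 24  44  70  290
  order 1: 20  26  44
  order 2: 3  3
  order 3: 0
The order-2 divided differences are all 3 (nonzero) and every higher order vanishes, so the data lies on a polynomial of degree exactly 2.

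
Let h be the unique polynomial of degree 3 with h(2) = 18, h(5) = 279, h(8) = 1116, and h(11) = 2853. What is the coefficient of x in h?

Write h(x) = ax^3 + bx^2 + cx + d. Substituting each data point gives a linear system:
  8a + 4b + 2c + d = 18
  125a + 25b + 5c + d = 279
  512a + 64b + 8c + d = 1116
  1331a + 121b + 11c + d = 2853
Solving the system yields a = 2, b = 2, c = -5, d = 4.
So h(x) = 2x³ + 2x² - 5x + 4.
The coefficient of x is -5.

-5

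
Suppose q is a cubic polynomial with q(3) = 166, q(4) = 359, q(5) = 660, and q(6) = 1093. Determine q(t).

Using the Lagrange interpolation formula with nodes 3, 4, 5, 6:
  L_0(t) = (t - 4)(t - 5)(t - 6) / -6
  L_1(t) = (t - 3)(t - 5)(t - 6) / 2
  L_2(t) = (t - 3)(t - 4)(t - 6) / -2
  L_3(t) = (t - 3)(t - 4)(t - 5) / 6
Then q(t) = 166·L_0(t) + 359·L_1(t) + 660·L_2(t) + 1093·L_3(t).
Expanding and collecting terms gives q(t) = 4t^3 + 6t^2 + 3t - 5.
Check: q(4) = 359. ✓

q(t) = 4t^3 + 6t^2 + 3t - 5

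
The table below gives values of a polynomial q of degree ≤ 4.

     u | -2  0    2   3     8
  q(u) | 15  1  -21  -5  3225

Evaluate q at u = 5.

Using the Lagrange interpolation formula with nodes -2, 0, 2, 3, 8:
  L_0(u) = u(u - 2)(u - 3)(u - 8) / 400
  L_1(u) = (u + 2)(u - 2)(u - 3)(u - 8) / -96
  L_2(u) = (u + 2)u(u - 3)(u - 8) / 48
  L_3(u) = (u + 2)u(u - 2)(u - 8) / -75
  L_4(u) = (u + 2)u(u - 2)(u - 3) / 2400
Then q(u) = 15·L_0(u) + 1·L_1(u) - 21·L_2(u) - 5·L_3(u) + 3225·L_4(u).
Expanding and collecting terms gives q(u) = u^4 - u^3 - 5u^2 - 5u + 1.
Evaluating at u = 5: q(5) = 351.

351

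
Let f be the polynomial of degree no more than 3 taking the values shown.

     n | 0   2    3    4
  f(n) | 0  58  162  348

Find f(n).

Write f(n) = an^3 + bn^2 + cn + d. Substituting each data point gives a linear system:
  d = 0
  8a + 4b + 2c + d = 58
  27a + 9b + 3c + d = 162
  64a + 16b + 4c + d = 348
Solving the system yields a = 4, b = 5, c = 3, d = 0.
So f(n) = 4n^3 + 5n^2 + 3n.
Check: f(4) = 348. ✓

f(n) = 4n^3 + 5n^2 + 3n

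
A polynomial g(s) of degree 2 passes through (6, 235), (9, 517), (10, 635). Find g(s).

g(s) = 6s^2 + 4s - 5

Using the Lagrange interpolation formula with nodes 6, 9, 10:
  L_0(s) = (s - 9)(s - 10) / 12
  L_1(s) = (s - 6)(s - 10) / -3
  L_2(s) = (s - 6)(s - 9) / 4
Then g(s) = 235·L_0(s) + 517·L_1(s) + 635·L_2(s).
Expanding and collecting terms gives g(s) = 6s² + 4s - 5.
Check: g(9) = 517. ✓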